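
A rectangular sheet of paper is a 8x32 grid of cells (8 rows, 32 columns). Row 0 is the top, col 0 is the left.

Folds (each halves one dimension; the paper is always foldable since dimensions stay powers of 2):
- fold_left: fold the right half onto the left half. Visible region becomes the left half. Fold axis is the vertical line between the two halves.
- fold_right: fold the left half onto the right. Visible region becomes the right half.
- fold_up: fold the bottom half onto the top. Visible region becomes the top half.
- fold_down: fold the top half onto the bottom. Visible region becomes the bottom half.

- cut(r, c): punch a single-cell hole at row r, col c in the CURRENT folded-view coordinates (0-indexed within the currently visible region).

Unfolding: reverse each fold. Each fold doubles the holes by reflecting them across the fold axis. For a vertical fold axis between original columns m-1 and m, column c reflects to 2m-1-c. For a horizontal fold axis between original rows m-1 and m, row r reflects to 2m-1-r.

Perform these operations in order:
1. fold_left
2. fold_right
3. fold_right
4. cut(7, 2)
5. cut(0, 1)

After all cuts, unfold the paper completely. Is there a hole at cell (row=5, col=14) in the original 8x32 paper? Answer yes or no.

Op 1 fold_left: fold axis v@16; visible region now rows[0,8) x cols[0,16) = 8x16
Op 2 fold_right: fold axis v@8; visible region now rows[0,8) x cols[8,16) = 8x8
Op 3 fold_right: fold axis v@12; visible region now rows[0,8) x cols[12,16) = 8x4
Op 4 cut(7, 2): punch at orig (7,14); cuts so far [(7, 14)]; region rows[0,8) x cols[12,16) = 8x4
Op 5 cut(0, 1): punch at orig (0,13); cuts so far [(0, 13), (7, 14)]; region rows[0,8) x cols[12,16) = 8x4
Unfold 1 (reflect across v@12): 4 holes -> [(0, 10), (0, 13), (7, 9), (7, 14)]
Unfold 2 (reflect across v@8): 8 holes -> [(0, 2), (0, 5), (0, 10), (0, 13), (7, 1), (7, 6), (7, 9), (7, 14)]
Unfold 3 (reflect across v@16): 16 holes -> [(0, 2), (0, 5), (0, 10), (0, 13), (0, 18), (0, 21), (0, 26), (0, 29), (7, 1), (7, 6), (7, 9), (7, 14), (7, 17), (7, 22), (7, 25), (7, 30)]
Holes: [(0, 2), (0, 5), (0, 10), (0, 13), (0, 18), (0, 21), (0, 26), (0, 29), (7, 1), (7, 6), (7, 9), (7, 14), (7, 17), (7, 22), (7, 25), (7, 30)]

Answer: no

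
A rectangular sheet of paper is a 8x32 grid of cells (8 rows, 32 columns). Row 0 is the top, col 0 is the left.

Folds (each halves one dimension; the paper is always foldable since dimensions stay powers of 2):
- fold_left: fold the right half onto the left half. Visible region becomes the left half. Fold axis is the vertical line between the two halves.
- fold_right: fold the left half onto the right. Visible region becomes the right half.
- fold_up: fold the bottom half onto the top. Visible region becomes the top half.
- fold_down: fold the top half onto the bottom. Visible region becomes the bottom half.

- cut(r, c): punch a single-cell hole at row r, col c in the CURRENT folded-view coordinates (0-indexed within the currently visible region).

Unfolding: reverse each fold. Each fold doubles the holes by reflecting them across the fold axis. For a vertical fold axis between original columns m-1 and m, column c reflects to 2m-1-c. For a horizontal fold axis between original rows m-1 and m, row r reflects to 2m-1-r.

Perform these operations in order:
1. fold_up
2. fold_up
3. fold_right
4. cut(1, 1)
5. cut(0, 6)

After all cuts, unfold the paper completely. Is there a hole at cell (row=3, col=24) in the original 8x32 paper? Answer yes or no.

Answer: no

Derivation:
Op 1 fold_up: fold axis h@4; visible region now rows[0,4) x cols[0,32) = 4x32
Op 2 fold_up: fold axis h@2; visible region now rows[0,2) x cols[0,32) = 2x32
Op 3 fold_right: fold axis v@16; visible region now rows[0,2) x cols[16,32) = 2x16
Op 4 cut(1, 1): punch at orig (1,17); cuts so far [(1, 17)]; region rows[0,2) x cols[16,32) = 2x16
Op 5 cut(0, 6): punch at orig (0,22); cuts so far [(0, 22), (1, 17)]; region rows[0,2) x cols[16,32) = 2x16
Unfold 1 (reflect across v@16): 4 holes -> [(0, 9), (0, 22), (1, 14), (1, 17)]
Unfold 2 (reflect across h@2): 8 holes -> [(0, 9), (0, 22), (1, 14), (1, 17), (2, 14), (2, 17), (3, 9), (3, 22)]
Unfold 3 (reflect across h@4): 16 holes -> [(0, 9), (0, 22), (1, 14), (1, 17), (2, 14), (2, 17), (3, 9), (3, 22), (4, 9), (4, 22), (5, 14), (5, 17), (6, 14), (6, 17), (7, 9), (7, 22)]
Holes: [(0, 9), (0, 22), (1, 14), (1, 17), (2, 14), (2, 17), (3, 9), (3, 22), (4, 9), (4, 22), (5, 14), (5, 17), (6, 14), (6, 17), (7, 9), (7, 22)]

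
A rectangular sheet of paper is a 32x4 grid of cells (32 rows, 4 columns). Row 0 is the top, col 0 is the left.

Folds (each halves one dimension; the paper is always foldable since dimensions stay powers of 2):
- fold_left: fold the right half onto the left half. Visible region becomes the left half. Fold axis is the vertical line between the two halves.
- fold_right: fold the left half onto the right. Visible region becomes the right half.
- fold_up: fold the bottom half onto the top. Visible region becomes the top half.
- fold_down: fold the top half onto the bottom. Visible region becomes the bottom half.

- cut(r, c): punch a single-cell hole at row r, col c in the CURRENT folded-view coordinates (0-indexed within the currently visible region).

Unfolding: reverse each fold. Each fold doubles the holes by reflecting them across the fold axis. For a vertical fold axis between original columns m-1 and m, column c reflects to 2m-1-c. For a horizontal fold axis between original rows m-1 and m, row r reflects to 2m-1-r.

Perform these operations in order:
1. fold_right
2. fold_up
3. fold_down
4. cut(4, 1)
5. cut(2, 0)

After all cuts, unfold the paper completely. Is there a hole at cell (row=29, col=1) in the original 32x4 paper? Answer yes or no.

Answer: no

Derivation:
Op 1 fold_right: fold axis v@2; visible region now rows[0,32) x cols[2,4) = 32x2
Op 2 fold_up: fold axis h@16; visible region now rows[0,16) x cols[2,4) = 16x2
Op 3 fold_down: fold axis h@8; visible region now rows[8,16) x cols[2,4) = 8x2
Op 4 cut(4, 1): punch at orig (12,3); cuts so far [(12, 3)]; region rows[8,16) x cols[2,4) = 8x2
Op 5 cut(2, 0): punch at orig (10,2); cuts so far [(10, 2), (12, 3)]; region rows[8,16) x cols[2,4) = 8x2
Unfold 1 (reflect across h@8): 4 holes -> [(3, 3), (5, 2), (10, 2), (12, 3)]
Unfold 2 (reflect across h@16): 8 holes -> [(3, 3), (5, 2), (10, 2), (12, 3), (19, 3), (21, 2), (26, 2), (28, 3)]
Unfold 3 (reflect across v@2): 16 holes -> [(3, 0), (3, 3), (5, 1), (5, 2), (10, 1), (10, 2), (12, 0), (12, 3), (19, 0), (19, 3), (21, 1), (21, 2), (26, 1), (26, 2), (28, 0), (28, 3)]
Holes: [(3, 0), (3, 3), (5, 1), (5, 2), (10, 1), (10, 2), (12, 0), (12, 3), (19, 0), (19, 3), (21, 1), (21, 2), (26, 1), (26, 2), (28, 0), (28, 3)]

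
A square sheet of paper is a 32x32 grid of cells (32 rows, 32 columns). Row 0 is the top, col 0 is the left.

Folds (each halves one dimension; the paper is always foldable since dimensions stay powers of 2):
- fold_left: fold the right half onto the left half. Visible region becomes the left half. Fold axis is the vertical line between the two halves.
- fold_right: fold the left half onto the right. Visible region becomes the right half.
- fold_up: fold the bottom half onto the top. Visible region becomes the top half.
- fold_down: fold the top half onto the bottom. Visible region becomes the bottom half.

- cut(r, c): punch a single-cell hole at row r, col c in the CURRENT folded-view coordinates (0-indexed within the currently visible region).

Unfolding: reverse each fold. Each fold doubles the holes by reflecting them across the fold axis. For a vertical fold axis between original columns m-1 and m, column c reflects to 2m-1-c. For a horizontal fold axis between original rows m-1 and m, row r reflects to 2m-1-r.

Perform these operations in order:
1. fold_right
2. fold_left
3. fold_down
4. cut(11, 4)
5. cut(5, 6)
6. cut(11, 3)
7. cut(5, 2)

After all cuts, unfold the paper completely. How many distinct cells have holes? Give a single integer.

Op 1 fold_right: fold axis v@16; visible region now rows[0,32) x cols[16,32) = 32x16
Op 2 fold_left: fold axis v@24; visible region now rows[0,32) x cols[16,24) = 32x8
Op 3 fold_down: fold axis h@16; visible region now rows[16,32) x cols[16,24) = 16x8
Op 4 cut(11, 4): punch at orig (27,20); cuts so far [(27, 20)]; region rows[16,32) x cols[16,24) = 16x8
Op 5 cut(5, 6): punch at orig (21,22); cuts so far [(21, 22), (27, 20)]; region rows[16,32) x cols[16,24) = 16x8
Op 6 cut(11, 3): punch at orig (27,19); cuts so far [(21, 22), (27, 19), (27, 20)]; region rows[16,32) x cols[16,24) = 16x8
Op 7 cut(5, 2): punch at orig (21,18); cuts so far [(21, 18), (21, 22), (27, 19), (27, 20)]; region rows[16,32) x cols[16,24) = 16x8
Unfold 1 (reflect across h@16): 8 holes -> [(4, 19), (4, 20), (10, 18), (10, 22), (21, 18), (21, 22), (27, 19), (27, 20)]
Unfold 2 (reflect across v@24): 16 holes -> [(4, 19), (4, 20), (4, 27), (4, 28), (10, 18), (10, 22), (10, 25), (10, 29), (21, 18), (21, 22), (21, 25), (21, 29), (27, 19), (27, 20), (27, 27), (27, 28)]
Unfold 3 (reflect across v@16): 32 holes -> [(4, 3), (4, 4), (4, 11), (4, 12), (4, 19), (4, 20), (4, 27), (4, 28), (10, 2), (10, 6), (10, 9), (10, 13), (10, 18), (10, 22), (10, 25), (10, 29), (21, 2), (21, 6), (21, 9), (21, 13), (21, 18), (21, 22), (21, 25), (21, 29), (27, 3), (27, 4), (27, 11), (27, 12), (27, 19), (27, 20), (27, 27), (27, 28)]

Answer: 32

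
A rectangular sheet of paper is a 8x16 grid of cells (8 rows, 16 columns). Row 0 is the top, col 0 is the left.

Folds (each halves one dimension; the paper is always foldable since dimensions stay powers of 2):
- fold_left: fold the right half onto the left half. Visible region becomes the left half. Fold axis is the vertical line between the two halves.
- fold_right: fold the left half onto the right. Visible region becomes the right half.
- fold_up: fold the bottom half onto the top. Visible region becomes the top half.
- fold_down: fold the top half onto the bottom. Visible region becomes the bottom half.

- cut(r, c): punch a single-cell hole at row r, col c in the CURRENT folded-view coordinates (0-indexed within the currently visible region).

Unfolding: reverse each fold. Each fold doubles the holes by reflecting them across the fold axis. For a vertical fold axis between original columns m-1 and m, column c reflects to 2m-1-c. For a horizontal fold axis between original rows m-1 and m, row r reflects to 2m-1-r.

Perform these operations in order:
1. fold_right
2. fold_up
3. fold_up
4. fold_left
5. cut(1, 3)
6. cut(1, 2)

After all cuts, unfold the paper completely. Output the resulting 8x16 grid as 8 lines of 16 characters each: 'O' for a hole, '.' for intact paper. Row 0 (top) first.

Op 1 fold_right: fold axis v@8; visible region now rows[0,8) x cols[8,16) = 8x8
Op 2 fold_up: fold axis h@4; visible region now rows[0,4) x cols[8,16) = 4x8
Op 3 fold_up: fold axis h@2; visible region now rows[0,2) x cols[8,16) = 2x8
Op 4 fold_left: fold axis v@12; visible region now rows[0,2) x cols[8,12) = 2x4
Op 5 cut(1, 3): punch at orig (1,11); cuts so far [(1, 11)]; region rows[0,2) x cols[8,12) = 2x4
Op 6 cut(1, 2): punch at orig (1,10); cuts so far [(1, 10), (1, 11)]; region rows[0,2) x cols[8,12) = 2x4
Unfold 1 (reflect across v@12): 4 holes -> [(1, 10), (1, 11), (1, 12), (1, 13)]
Unfold 2 (reflect across h@2): 8 holes -> [(1, 10), (1, 11), (1, 12), (1, 13), (2, 10), (2, 11), (2, 12), (2, 13)]
Unfold 3 (reflect across h@4): 16 holes -> [(1, 10), (1, 11), (1, 12), (1, 13), (2, 10), (2, 11), (2, 12), (2, 13), (5, 10), (5, 11), (5, 12), (5, 13), (6, 10), (6, 11), (6, 12), (6, 13)]
Unfold 4 (reflect across v@8): 32 holes -> [(1, 2), (1, 3), (1, 4), (1, 5), (1, 10), (1, 11), (1, 12), (1, 13), (2, 2), (2, 3), (2, 4), (2, 5), (2, 10), (2, 11), (2, 12), (2, 13), (5, 2), (5, 3), (5, 4), (5, 5), (5, 10), (5, 11), (5, 12), (5, 13), (6, 2), (6, 3), (6, 4), (6, 5), (6, 10), (6, 11), (6, 12), (6, 13)]

Answer: ................
..OOOO....OOOO..
..OOOO....OOOO..
................
................
..OOOO....OOOO..
..OOOO....OOOO..
................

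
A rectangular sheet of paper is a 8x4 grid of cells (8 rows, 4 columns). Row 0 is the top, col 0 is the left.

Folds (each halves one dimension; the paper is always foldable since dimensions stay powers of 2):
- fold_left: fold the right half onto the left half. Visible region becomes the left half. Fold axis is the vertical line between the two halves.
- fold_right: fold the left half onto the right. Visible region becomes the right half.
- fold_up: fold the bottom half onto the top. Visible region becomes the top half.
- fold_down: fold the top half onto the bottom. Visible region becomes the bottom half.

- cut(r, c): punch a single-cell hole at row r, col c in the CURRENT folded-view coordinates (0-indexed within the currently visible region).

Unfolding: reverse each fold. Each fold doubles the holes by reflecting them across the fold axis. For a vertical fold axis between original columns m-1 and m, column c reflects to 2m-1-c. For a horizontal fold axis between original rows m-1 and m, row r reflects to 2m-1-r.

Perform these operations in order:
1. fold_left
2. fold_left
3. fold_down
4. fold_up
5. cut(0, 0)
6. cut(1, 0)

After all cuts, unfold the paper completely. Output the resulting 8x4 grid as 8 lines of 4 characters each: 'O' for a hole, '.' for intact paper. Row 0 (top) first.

Answer: OOOO
OOOO
OOOO
OOOO
OOOO
OOOO
OOOO
OOOO

Derivation:
Op 1 fold_left: fold axis v@2; visible region now rows[0,8) x cols[0,2) = 8x2
Op 2 fold_left: fold axis v@1; visible region now rows[0,8) x cols[0,1) = 8x1
Op 3 fold_down: fold axis h@4; visible region now rows[4,8) x cols[0,1) = 4x1
Op 4 fold_up: fold axis h@6; visible region now rows[4,6) x cols[0,1) = 2x1
Op 5 cut(0, 0): punch at orig (4,0); cuts so far [(4, 0)]; region rows[4,6) x cols[0,1) = 2x1
Op 6 cut(1, 0): punch at orig (5,0); cuts so far [(4, 0), (5, 0)]; region rows[4,6) x cols[0,1) = 2x1
Unfold 1 (reflect across h@6): 4 holes -> [(4, 0), (5, 0), (6, 0), (7, 0)]
Unfold 2 (reflect across h@4): 8 holes -> [(0, 0), (1, 0), (2, 0), (3, 0), (4, 0), (5, 0), (6, 0), (7, 0)]
Unfold 3 (reflect across v@1): 16 holes -> [(0, 0), (0, 1), (1, 0), (1, 1), (2, 0), (2, 1), (3, 0), (3, 1), (4, 0), (4, 1), (5, 0), (5, 1), (6, 0), (6, 1), (7, 0), (7, 1)]
Unfold 4 (reflect across v@2): 32 holes -> [(0, 0), (0, 1), (0, 2), (0, 3), (1, 0), (1, 1), (1, 2), (1, 3), (2, 0), (2, 1), (2, 2), (2, 3), (3, 0), (3, 1), (3, 2), (3, 3), (4, 0), (4, 1), (4, 2), (4, 3), (5, 0), (5, 1), (5, 2), (5, 3), (6, 0), (6, 1), (6, 2), (6, 3), (7, 0), (7, 1), (7, 2), (7, 3)]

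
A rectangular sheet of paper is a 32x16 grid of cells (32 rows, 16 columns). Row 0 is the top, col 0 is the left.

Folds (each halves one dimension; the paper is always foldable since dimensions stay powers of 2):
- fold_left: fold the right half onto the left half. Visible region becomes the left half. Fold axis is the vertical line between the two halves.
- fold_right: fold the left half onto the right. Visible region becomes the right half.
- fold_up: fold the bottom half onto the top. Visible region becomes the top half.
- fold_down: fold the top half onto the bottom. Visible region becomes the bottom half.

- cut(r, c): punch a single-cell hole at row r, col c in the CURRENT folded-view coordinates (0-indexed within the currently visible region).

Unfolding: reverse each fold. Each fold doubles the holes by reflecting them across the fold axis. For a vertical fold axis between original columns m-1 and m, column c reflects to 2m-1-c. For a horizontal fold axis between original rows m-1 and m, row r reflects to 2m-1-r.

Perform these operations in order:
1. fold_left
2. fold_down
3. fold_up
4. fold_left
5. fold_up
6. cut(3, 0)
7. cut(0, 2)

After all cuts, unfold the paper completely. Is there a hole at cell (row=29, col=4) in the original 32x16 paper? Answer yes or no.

Answer: no

Derivation:
Op 1 fold_left: fold axis v@8; visible region now rows[0,32) x cols[0,8) = 32x8
Op 2 fold_down: fold axis h@16; visible region now rows[16,32) x cols[0,8) = 16x8
Op 3 fold_up: fold axis h@24; visible region now rows[16,24) x cols[0,8) = 8x8
Op 4 fold_left: fold axis v@4; visible region now rows[16,24) x cols[0,4) = 8x4
Op 5 fold_up: fold axis h@20; visible region now rows[16,20) x cols[0,4) = 4x4
Op 6 cut(3, 0): punch at orig (19,0); cuts so far [(19, 0)]; region rows[16,20) x cols[0,4) = 4x4
Op 7 cut(0, 2): punch at orig (16,2); cuts so far [(16, 2), (19, 0)]; region rows[16,20) x cols[0,4) = 4x4
Unfold 1 (reflect across h@20): 4 holes -> [(16, 2), (19, 0), (20, 0), (23, 2)]
Unfold 2 (reflect across v@4): 8 holes -> [(16, 2), (16, 5), (19, 0), (19, 7), (20, 0), (20, 7), (23, 2), (23, 5)]
Unfold 3 (reflect across h@24): 16 holes -> [(16, 2), (16, 5), (19, 0), (19, 7), (20, 0), (20, 7), (23, 2), (23, 5), (24, 2), (24, 5), (27, 0), (27, 7), (28, 0), (28, 7), (31, 2), (31, 5)]
Unfold 4 (reflect across h@16): 32 holes -> [(0, 2), (0, 5), (3, 0), (3, 7), (4, 0), (4, 7), (7, 2), (7, 5), (8, 2), (8, 5), (11, 0), (11, 7), (12, 0), (12, 7), (15, 2), (15, 5), (16, 2), (16, 5), (19, 0), (19, 7), (20, 0), (20, 7), (23, 2), (23, 5), (24, 2), (24, 5), (27, 0), (27, 7), (28, 0), (28, 7), (31, 2), (31, 5)]
Unfold 5 (reflect across v@8): 64 holes -> [(0, 2), (0, 5), (0, 10), (0, 13), (3, 0), (3, 7), (3, 8), (3, 15), (4, 0), (4, 7), (4, 8), (4, 15), (7, 2), (7, 5), (7, 10), (7, 13), (8, 2), (8, 5), (8, 10), (8, 13), (11, 0), (11, 7), (11, 8), (11, 15), (12, 0), (12, 7), (12, 8), (12, 15), (15, 2), (15, 5), (15, 10), (15, 13), (16, 2), (16, 5), (16, 10), (16, 13), (19, 0), (19, 7), (19, 8), (19, 15), (20, 0), (20, 7), (20, 8), (20, 15), (23, 2), (23, 5), (23, 10), (23, 13), (24, 2), (24, 5), (24, 10), (24, 13), (27, 0), (27, 7), (27, 8), (27, 15), (28, 0), (28, 7), (28, 8), (28, 15), (31, 2), (31, 5), (31, 10), (31, 13)]
Holes: [(0, 2), (0, 5), (0, 10), (0, 13), (3, 0), (3, 7), (3, 8), (3, 15), (4, 0), (4, 7), (4, 8), (4, 15), (7, 2), (7, 5), (7, 10), (7, 13), (8, 2), (8, 5), (8, 10), (8, 13), (11, 0), (11, 7), (11, 8), (11, 15), (12, 0), (12, 7), (12, 8), (12, 15), (15, 2), (15, 5), (15, 10), (15, 13), (16, 2), (16, 5), (16, 10), (16, 13), (19, 0), (19, 7), (19, 8), (19, 15), (20, 0), (20, 7), (20, 8), (20, 15), (23, 2), (23, 5), (23, 10), (23, 13), (24, 2), (24, 5), (24, 10), (24, 13), (27, 0), (27, 7), (27, 8), (27, 15), (28, 0), (28, 7), (28, 8), (28, 15), (31, 2), (31, 5), (31, 10), (31, 13)]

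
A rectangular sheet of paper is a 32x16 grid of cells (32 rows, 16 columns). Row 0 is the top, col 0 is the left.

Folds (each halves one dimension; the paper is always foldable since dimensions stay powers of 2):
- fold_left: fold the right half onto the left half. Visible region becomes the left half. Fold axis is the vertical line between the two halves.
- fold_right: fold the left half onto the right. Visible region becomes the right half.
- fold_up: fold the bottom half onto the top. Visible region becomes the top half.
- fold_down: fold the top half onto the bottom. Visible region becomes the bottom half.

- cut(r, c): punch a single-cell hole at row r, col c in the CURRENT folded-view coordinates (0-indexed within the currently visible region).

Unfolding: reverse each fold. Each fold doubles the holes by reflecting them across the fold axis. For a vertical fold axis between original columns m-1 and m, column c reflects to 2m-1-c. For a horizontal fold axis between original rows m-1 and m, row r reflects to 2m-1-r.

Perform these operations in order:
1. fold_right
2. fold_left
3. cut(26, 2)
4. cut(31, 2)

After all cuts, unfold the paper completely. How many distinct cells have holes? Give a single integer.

Op 1 fold_right: fold axis v@8; visible region now rows[0,32) x cols[8,16) = 32x8
Op 2 fold_left: fold axis v@12; visible region now rows[0,32) x cols[8,12) = 32x4
Op 3 cut(26, 2): punch at orig (26,10); cuts so far [(26, 10)]; region rows[0,32) x cols[8,12) = 32x4
Op 4 cut(31, 2): punch at orig (31,10); cuts so far [(26, 10), (31, 10)]; region rows[0,32) x cols[8,12) = 32x4
Unfold 1 (reflect across v@12): 4 holes -> [(26, 10), (26, 13), (31, 10), (31, 13)]
Unfold 2 (reflect across v@8): 8 holes -> [(26, 2), (26, 5), (26, 10), (26, 13), (31, 2), (31, 5), (31, 10), (31, 13)]

Answer: 8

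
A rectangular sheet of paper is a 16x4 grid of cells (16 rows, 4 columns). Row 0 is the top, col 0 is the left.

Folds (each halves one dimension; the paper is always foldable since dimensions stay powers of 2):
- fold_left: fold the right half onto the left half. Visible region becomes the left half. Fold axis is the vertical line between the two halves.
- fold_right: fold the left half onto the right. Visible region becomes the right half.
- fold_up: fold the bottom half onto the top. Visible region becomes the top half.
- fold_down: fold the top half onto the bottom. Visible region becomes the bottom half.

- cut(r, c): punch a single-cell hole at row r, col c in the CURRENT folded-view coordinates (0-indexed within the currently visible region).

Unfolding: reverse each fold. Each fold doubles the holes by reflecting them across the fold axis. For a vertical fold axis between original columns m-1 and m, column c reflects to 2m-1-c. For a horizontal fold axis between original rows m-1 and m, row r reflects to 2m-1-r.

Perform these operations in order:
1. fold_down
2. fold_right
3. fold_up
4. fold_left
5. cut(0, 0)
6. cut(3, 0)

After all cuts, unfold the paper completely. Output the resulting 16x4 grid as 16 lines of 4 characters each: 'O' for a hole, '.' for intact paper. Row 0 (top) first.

Answer: OOOO
....
....
OOOO
OOOO
....
....
OOOO
OOOO
....
....
OOOO
OOOO
....
....
OOOO

Derivation:
Op 1 fold_down: fold axis h@8; visible region now rows[8,16) x cols[0,4) = 8x4
Op 2 fold_right: fold axis v@2; visible region now rows[8,16) x cols[2,4) = 8x2
Op 3 fold_up: fold axis h@12; visible region now rows[8,12) x cols[2,4) = 4x2
Op 4 fold_left: fold axis v@3; visible region now rows[8,12) x cols[2,3) = 4x1
Op 5 cut(0, 0): punch at orig (8,2); cuts so far [(8, 2)]; region rows[8,12) x cols[2,3) = 4x1
Op 6 cut(3, 0): punch at orig (11,2); cuts so far [(8, 2), (11, 2)]; region rows[8,12) x cols[2,3) = 4x1
Unfold 1 (reflect across v@3): 4 holes -> [(8, 2), (8, 3), (11, 2), (11, 3)]
Unfold 2 (reflect across h@12): 8 holes -> [(8, 2), (8, 3), (11, 2), (11, 3), (12, 2), (12, 3), (15, 2), (15, 3)]
Unfold 3 (reflect across v@2): 16 holes -> [(8, 0), (8, 1), (8, 2), (8, 3), (11, 0), (11, 1), (11, 2), (11, 3), (12, 0), (12, 1), (12, 2), (12, 3), (15, 0), (15, 1), (15, 2), (15, 3)]
Unfold 4 (reflect across h@8): 32 holes -> [(0, 0), (0, 1), (0, 2), (0, 3), (3, 0), (3, 1), (3, 2), (3, 3), (4, 0), (4, 1), (4, 2), (4, 3), (7, 0), (7, 1), (7, 2), (7, 3), (8, 0), (8, 1), (8, 2), (8, 3), (11, 0), (11, 1), (11, 2), (11, 3), (12, 0), (12, 1), (12, 2), (12, 3), (15, 0), (15, 1), (15, 2), (15, 3)]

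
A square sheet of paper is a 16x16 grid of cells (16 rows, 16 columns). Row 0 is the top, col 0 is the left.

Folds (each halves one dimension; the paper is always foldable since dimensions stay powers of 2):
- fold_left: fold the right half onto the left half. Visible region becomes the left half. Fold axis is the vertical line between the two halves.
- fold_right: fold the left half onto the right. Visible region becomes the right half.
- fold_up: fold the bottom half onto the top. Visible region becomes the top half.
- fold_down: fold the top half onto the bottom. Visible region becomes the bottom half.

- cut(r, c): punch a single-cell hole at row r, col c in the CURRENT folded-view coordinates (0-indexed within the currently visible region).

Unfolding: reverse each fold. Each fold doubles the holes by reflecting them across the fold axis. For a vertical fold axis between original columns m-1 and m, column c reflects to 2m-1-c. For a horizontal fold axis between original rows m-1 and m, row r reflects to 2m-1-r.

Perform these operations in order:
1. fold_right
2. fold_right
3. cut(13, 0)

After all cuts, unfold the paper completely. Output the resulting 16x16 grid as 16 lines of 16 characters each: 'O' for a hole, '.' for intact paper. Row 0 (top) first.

Answer: ................
................
................
................
................
................
................
................
................
................
................
................
................
...OO......OO...
................
................

Derivation:
Op 1 fold_right: fold axis v@8; visible region now rows[0,16) x cols[8,16) = 16x8
Op 2 fold_right: fold axis v@12; visible region now rows[0,16) x cols[12,16) = 16x4
Op 3 cut(13, 0): punch at orig (13,12); cuts so far [(13, 12)]; region rows[0,16) x cols[12,16) = 16x4
Unfold 1 (reflect across v@12): 2 holes -> [(13, 11), (13, 12)]
Unfold 2 (reflect across v@8): 4 holes -> [(13, 3), (13, 4), (13, 11), (13, 12)]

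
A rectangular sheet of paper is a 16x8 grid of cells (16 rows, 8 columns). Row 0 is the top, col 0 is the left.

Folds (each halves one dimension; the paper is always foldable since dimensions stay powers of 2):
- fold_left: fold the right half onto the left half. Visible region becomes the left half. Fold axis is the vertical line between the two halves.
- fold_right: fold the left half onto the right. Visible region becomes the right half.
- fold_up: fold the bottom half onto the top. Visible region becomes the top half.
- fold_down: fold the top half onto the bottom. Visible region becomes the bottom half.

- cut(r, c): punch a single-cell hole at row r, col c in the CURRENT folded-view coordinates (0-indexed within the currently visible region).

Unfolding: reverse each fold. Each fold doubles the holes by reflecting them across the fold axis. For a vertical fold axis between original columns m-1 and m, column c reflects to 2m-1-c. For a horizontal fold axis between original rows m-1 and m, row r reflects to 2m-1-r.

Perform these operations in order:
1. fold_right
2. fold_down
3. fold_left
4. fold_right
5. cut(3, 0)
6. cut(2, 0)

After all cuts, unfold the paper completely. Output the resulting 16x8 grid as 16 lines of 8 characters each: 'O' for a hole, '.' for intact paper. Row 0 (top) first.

Answer: ........
........
........
........
OOOOOOOO
OOOOOOOO
........
........
........
........
OOOOOOOO
OOOOOOOO
........
........
........
........

Derivation:
Op 1 fold_right: fold axis v@4; visible region now rows[0,16) x cols[4,8) = 16x4
Op 2 fold_down: fold axis h@8; visible region now rows[8,16) x cols[4,8) = 8x4
Op 3 fold_left: fold axis v@6; visible region now rows[8,16) x cols[4,6) = 8x2
Op 4 fold_right: fold axis v@5; visible region now rows[8,16) x cols[5,6) = 8x1
Op 5 cut(3, 0): punch at orig (11,5); cuts so far [(11, 5)]; region rows[8,16) x cols[5,6) = 8x1
Op 6 cut(2, 0): punch at orig (10,5); cuts so far [(10, 5), (11, 5)]; region rows[8,16) x cols[5,6) = 8x1
Unfold 1 (reflect across v@5): 4 holes -> [(10, 4), (10, 5), (11, 4), (11, 5)]
Unfold 2 (reflect across v@6): 8 holes -> [(10, 4), (10, 5), (10, 6), (10, 7), (11, 4), (11, 5), (11, 6), (11, 7)]
Unfold 3 (reflect across h@8): 16 holes -> [(4, 4), (4, 5), (4, 6), (4, 7), (5, 4), (5, 5), (5, 6), (5, 7), (10, 4), (10, 5), (10, 6), (10, 7), (11, 4), (11, 5), (11, 6), (11, 7)]
Unfold 4 (reflect across v@4): 32 holes -> [(4, 0), (4, 1), (4, 2), (4, 3), (4, 4), (4, 5), (4, 6), (4, 7), (5, 0), (5, 1), (5, 2), (5, 3), (5, 4), (5, 5), (5, 6), (5, 7), (10, 0), (10, 1), (10, 2), (10, 3), (10, 4), (10, 5), (10, 6), (10, 7), (11, 0), (11, 1), (11, 2), (11, 3), (11, 4), (11, 5), (11, 6), (11, 7)]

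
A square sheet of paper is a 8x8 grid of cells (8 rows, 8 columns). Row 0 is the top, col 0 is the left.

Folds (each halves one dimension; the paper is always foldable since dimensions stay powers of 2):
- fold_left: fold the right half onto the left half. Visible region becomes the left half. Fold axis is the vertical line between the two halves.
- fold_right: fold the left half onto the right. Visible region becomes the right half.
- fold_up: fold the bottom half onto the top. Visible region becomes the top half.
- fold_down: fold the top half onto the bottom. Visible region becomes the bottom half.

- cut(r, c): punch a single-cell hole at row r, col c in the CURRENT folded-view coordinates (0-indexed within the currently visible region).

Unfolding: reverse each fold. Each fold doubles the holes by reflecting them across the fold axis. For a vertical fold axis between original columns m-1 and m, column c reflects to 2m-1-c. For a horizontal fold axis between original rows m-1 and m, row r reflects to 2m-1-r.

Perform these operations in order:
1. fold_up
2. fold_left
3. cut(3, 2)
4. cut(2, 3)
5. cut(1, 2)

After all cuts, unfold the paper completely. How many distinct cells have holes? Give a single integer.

Op 1 fold_up: fold axis h@4; visible region now rows[0,4) x cols[0,8) = 4x8
Op 2 fold_left: fold axis v@4; visible region now rows[0,4) x cols[0,4) = 4x4
Op 3 cut(3, 2): punch at orig (3,2); cuts so far [(3, 2)]; region rows[0,4) x cols[0,4) = 4x4
Op 4 cut(2, 3): punch at orig (2,3); cuts so far [(2, 3), (3, 2)]; region rows[0,4) x cols[0,4) = 4x4
Op 5 cut(1, 2): punch at orig (1,2); cuts so far [(1, 2), (2, 3), (3, 2)]; region rows[0,4) x cols[0,4) = 4x4
Unfold 1 (reflect across v@4): 6 holes -> [(1, 2), (1, 5), (2, 3), (2, 4), (3, 2), (3, 5)]
Unfold 2 (reflect across h@4): 12 holes -> [(1, 2), (1, 5), (2, 3), (2, 4), (3, 2), (3, 5), (4, 2), (4, 5), (5, 3), (5, 4), (6, 2), (6, 5)]

Answer: 12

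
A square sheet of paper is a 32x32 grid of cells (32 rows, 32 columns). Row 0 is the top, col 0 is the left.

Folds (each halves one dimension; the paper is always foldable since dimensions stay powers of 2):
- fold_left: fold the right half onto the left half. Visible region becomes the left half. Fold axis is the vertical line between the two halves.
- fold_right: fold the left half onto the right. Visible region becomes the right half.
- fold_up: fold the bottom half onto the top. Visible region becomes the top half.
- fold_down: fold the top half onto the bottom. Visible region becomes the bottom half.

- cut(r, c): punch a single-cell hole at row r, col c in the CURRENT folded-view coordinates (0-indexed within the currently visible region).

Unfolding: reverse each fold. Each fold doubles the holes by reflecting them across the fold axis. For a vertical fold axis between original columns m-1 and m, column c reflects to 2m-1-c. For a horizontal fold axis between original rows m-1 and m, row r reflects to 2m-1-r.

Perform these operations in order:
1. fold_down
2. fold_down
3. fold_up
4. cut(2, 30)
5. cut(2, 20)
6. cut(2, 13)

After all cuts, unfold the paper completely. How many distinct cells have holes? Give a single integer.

Answer: 24

Derivation:
Op 1 fold_down: fold axis h@16; visible region now rows[16,32) x cols[0,32) = 16x32
Op 2 fold_down: fold axis h@24; visible region now rows[24,32) x cols[0,32) = 8x32
Op 3 fold_up: fold axis h@28; visible region now rows[24,28) x cols[0,32) = 4x32
Op 4 cut(2, 30): punch at orig (26,30); cuts so far [(26, 30)]; region rows[24,28) x cols[0,32) = 4x32
Op 5 cut(2, 20): punch at orig (26,20); cuts so far [(26, 20), (26, 30)]; region rows[24,28) x cols[0,32) = 4x32
Op 6 cut(2, 13): punch at orig (26,13); cuts so far [(26, 13), (26, 20), (26, 30)]; region rows[24,28) x cols[0,32) = 4x32
Unfold 1 (reflect across h@28): 6 holes -> [(26, 13), (26, 20), (26, 30), (29, 13), (29, 20), (29, 30)]
Unfold 2 (reflect across h@24): 12 holes -> [(18, 13), (18, 20), (18, 30), (21, 13), (21, 20), (21, 30), (26, 13), (26, 20), (26, 30), (29, 13), (29, 20), (29, 30)]
Unfold 3 (reflect across h@16): 24 holes -> [(2, 13), (2, 20), (2, 30), (5, 13), (5, 20), (5, 30), (10, 13), (10, 20), (10, 30), (13, 13), (13, 20), (13, 30), (18, 13), (18, 20), (18, 30), (21, 13), (21, 20), (21, 30), (26, 13), (26, 20), (26, 30), (29, 13), (29, 20), (29, 30)]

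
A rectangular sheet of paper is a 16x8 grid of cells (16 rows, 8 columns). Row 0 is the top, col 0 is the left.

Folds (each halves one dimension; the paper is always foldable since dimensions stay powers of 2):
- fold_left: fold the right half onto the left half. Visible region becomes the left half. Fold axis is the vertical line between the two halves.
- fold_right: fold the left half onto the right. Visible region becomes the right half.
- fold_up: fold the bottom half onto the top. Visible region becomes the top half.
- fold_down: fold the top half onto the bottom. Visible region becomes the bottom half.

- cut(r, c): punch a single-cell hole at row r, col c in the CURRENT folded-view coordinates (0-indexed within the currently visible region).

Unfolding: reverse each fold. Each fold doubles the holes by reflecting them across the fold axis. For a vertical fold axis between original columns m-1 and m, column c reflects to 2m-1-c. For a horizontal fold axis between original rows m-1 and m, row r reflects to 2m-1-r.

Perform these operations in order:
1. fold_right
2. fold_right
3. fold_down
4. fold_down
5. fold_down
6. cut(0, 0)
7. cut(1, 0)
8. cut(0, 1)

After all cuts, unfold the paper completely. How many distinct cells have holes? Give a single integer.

Op 1 fold_right: fold axis v@4; visible region now rows[0,16) x cols[4,8) = 16x4
Op 2 fold_right: fold axis v@6; visible region now rows[0,16) x cols[6,8) = 16x2
Op 3 fold_down: fold axis h@8; visible region now rows[8,16) x cols[6,8) = 8x2
Op 4 fold_down: fold axis h@12; visible region now rows[12,16) x cols[6,8) = 4x2
Op 5 fold_down: fold axis h@14; visible region now rows[14,16) x cols[6,8) = 2x2
Op 6 cut(0, 0): punch at orig (14,6); cuts so far [(14, 6)]; region rows[14,16) x cols[6,8) = 2x2
Op 7 cut(1, 0): punch at orig (15,6); cuts so far [(14, 6), (15, 6)]; region rows[14,16) x cols[6,8) = 2x2
Op 8 cut(0, 1): punch at orig (14,7); cuts so far [(14, 6), (14, 7), (15, 6)]; region rows[14,16) x cols[6,8) = 2x2
Unfold 1 (reflect across h@14): 6 holes -> [(12, 6), (13, 6), (13, 7), (14, 6), (14, 7), (15, 6)]
Unfold 2 (reflect across h@12): 12 holes -> [(8, 6), (9, 6), (9, 7), (10, 6), (10, 7), (11, 6), (12, 6), (13, 6), (13, 7), (14, 6), (14, 7), (15, 6)]
Unfold 3 (reflect across h@8): 24 holes -> [(0, 6), (1, 6), (1, 7), (2, 6), (2, 7), (3, 6), (4, 6), (5, 6), (5, 7), (6, 6), (6, 7), (7, 6), (8, 6), (9, 6), (9, 7), (10, 6), (10, 7), (11, 6), (12, 6), (13, 6), (13, 7), (14, 6), (14, 7), (15, 6)]
Unfold 4 (reflect across v@6): 48 holes -> [(0, 5), (0, 6), (1, 4), (1, 5), (1, 6), (1, 7), (2, 4), (2, 5), (2, 6), (2, 7), (3, 5), (3, 6), (4, 5), (4, 6), (5, 4), (5, 5), (5, 6), (5, 7), (6, 4), (6, 5), (6, 6), (6, 7), (7, 5), (7, 6), (8, 5), (8, 6), (9, 4), (9, 5), (9, 6), (9, 7), (10, 4), (10, 5), (10, 6), (10, 7), (11, 5), (11, 6), (12, 5), (12, 6), (13, 4), (13, 5), (13, 6), (13, 7), (14, 4), (14, 5), (14, 6), (14, 7), (15, 5), (15, 6)]
Unfold 5 (reflect across v@4): 96 holes -> [(0, 1), (0, 2), (0, 5), (0, 6), (1, 0), (1, 1), (1, 2), (1, 3), (1, 4), (1, 5), (1, 6), (1, 7), (2, 0), (2, 1), (2, 2), (2, 3), (2, 4), (2, 5), (2, 6), (2, 7), (3, 1), (3, 2), (3, 5), (3, 6), (4, 1), (4, 2), (4, 5), (4, 6), (5, 0), (5, 1), (5, 2), (5, 3), (5, 4), (5, 5), (5, 6), (5, 7), (6, 0), (6, 1), (6, 2), (6, 3), (6, 4), (6, 5), (6, 6), (6, 7), (7, 1), (7, 2), (7, 5), (7, 6), (8, 1), (8, 2), (8, 5), (8, 6), (9, 0), (9, 1), (9, 2), (9, 3), (9, 4), (9, 5), (9, 6), (9, 7), (10, 0), (10, 1), (10, 2), (10, 3), (10, 4), (10, 5), (10, 6), (10, 7), (11, 1), (11, 2), (11, 5), (11, 6), (12, 1), (12, 2), (12, 5), (12, 6), (13, 0), (13, 1), (13, 2), (13, 3), (13, 4), (13, 5), (13, 6), (13, 7), (14, 0), (14, 1), (14, 2), (14, 3), (14, 4), (14, 5), (14, 6), (14, 7), (15, 1), (15, 2), (15, 5), (15, 6)]

Answer: 96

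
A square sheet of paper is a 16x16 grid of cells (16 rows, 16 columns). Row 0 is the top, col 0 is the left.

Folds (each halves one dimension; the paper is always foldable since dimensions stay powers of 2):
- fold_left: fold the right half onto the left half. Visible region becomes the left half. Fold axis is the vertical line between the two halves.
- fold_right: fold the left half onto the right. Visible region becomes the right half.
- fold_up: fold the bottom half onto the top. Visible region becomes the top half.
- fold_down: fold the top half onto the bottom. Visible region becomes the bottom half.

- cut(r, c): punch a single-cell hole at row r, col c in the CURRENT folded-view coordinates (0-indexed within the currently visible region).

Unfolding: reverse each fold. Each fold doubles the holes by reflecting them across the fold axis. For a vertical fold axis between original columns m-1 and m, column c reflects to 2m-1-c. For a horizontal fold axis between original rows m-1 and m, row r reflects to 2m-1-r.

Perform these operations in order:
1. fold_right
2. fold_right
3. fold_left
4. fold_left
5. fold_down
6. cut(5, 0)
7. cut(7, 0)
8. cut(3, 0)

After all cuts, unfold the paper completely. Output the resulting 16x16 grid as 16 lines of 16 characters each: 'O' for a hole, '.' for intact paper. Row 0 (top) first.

Answer: OOOOOOOOOOOOOOOO
................
OOOOOOOOOOOOOOOO
................
OOOOOOOOOOOOOOOO
................
................
................
................
................
................
OOOOOOOOOOOOOOOO
................
OOOOOOOOOOOOOOOO
................
OOOOOOOOOOOOOOOO

Derivation:
Op 1 fold_right: fold axis v@8; visible region now rows[0,16) x cols[8,16) = 16x8
Op 2 fold_right: fold axis v@12; visible region now rows[0,16) x cols[12,16) = 16x4
Op 3 fold_left: fold axis v@14; visible region now rows[0,16) x cols[12,14) = 16x2
Op 4 fold_left: fold axis v@13; visible region now rows[0,16) x cols[12,13) = 16x1
Op 5 fold_down: fold axis h@8; visible region now rows[8,16) x cols[12,13) = 8x1
Op 6 cut(5, 0): punch at orig (13,12); cuts so far [(13, 12)]; region rows[8,16) x cols[12,13) = 8x1
Op 7 cut(7, 0): punch at orig (15,12); cuts so far [(13, 12), (15, 12)]; region rows[8,16) x cols[12,13) = 8x1
Op 8 cut(3, 0): punch at orig (11,12); cuts so far [(11, 12), (13, 12), (15, 12)]; region rows[8,16) x cols[12,13) = 8x1
Unfold 1 (reflect across h@8): 6 holes -> [(0, 12), (2, 12), (4, 12), (11, 12), (13, 12), (15, 12)]
Unfold 2 (reflect across v@13): 12 holes -> [(0, 12), (0, 13), (2, 12), (2, 13), (4, 12), (4, 13), (11, 12), (11, 13), (13, 12), (13, 13), (15, 12), (15, 13)]
Unfold 3 (reflect across v@14): 24 holes -> [(0, 12), (0, 13), (0, 14), (0, 15), (2, 12), (2, 13), (2, 14), (2, 15), (4, 12), (4, 13), (4, 14), (4, 15), (11, 12), (11, 13), (11, 14), (11, 15), (13, 12), (13, 13), (13, 14), (13, 15), (15, 12), (15, 13), (15, 14), (15, 15)]
Unfold 4 (reflect across v@12): 48 holes -> [(0, 8), (0, 9), (0, 10), (0, 11), (0, 12), (0, 13), (0, 14), (0, 15), (2, 8), (2, 9), (2, 10), (2, 11), (2, 12), (2, 13), (2, 14), (2, 15), (4, 8), (4, 9), (4, 10), (4, 11), (4, 12), (4, 13), (4, 14), (4, 15), (11, 8), (11, 9), (11, 10), (11, 11), (11, 12), (11, 13), (11, 14), (11, 15), (13, 8), (13, 9), (13, 10), (13, 11), (13, 12), (13, 13), (13, 14), (13, 15), (15, 8), (15, 9), (15, 10), (15, 11), (15, 12), (15, 13), (15, 14), (15, 15)]
Unfold 5 (reflect across v@8): 96 holes -> [(0, 0), (0, 1), (0, 2), (0, 3), (0, 4), (0, 5), (0, 6), (0, 7), (0, 8), (0, 9), (0, 10), (0, 11), (0, 12), (0, 13), (0, 14), (0, 15), (2, 0), (2, 1), (2, 2), (2, 3), (2, 4), (2, 5), (2, 6), (2, 7), (2, 8), (2, 9), (2, 10), (2, 11), (2, 12), (2, 13), (2, 14), (2, 15), (4, 0), (4, 1), (4, 2), (4, 3), (4, 4), (4, 5), (4, 6), (4, 7), (4, 8), (4, 9), (4, 10), (4, 11), (4, 12), (4, 13), (4, 14), (4, 15), (11, 0), (11, 1), (11, 2), (11, 3), (11, 4), (11, 5), (11, 6), (11, 7), (11, 8), (11, 9), (11, 10), (11, 11), (11, 12), (11, 13), (11, 14), (11, 15), (13, 0), (13, 1), (13, 2), (13, 3), (13, 4), (13, 5), (13, 6), (13, 7), (13, 8), (13, 9), (13, 10), (13, 11), (13, 12), (13, 13), (13, 14), (13, 15), (15, 0), (15, 1), (15, 2), (15, 3), (15, 4), (15, 5), (15, 6), (15, 7), (15, 8), (15, 9), (15, 10), (15, 11), (15, 12), (15, 13), (15, 14), (15, 15)]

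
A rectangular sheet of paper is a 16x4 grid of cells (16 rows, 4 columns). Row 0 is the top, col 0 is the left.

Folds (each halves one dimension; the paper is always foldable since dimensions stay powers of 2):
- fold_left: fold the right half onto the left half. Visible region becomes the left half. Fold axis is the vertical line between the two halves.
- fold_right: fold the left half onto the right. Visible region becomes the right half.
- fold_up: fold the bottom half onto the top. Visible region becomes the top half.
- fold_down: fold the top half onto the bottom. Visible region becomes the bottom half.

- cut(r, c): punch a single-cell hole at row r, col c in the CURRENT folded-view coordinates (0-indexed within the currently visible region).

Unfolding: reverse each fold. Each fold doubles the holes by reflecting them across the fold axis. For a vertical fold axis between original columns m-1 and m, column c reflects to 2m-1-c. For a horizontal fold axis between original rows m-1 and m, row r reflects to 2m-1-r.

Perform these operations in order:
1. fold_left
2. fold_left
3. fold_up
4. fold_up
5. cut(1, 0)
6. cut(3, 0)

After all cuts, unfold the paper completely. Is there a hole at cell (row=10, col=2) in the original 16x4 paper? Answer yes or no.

Op 1 fold_left: fold axis v@2; visible region now rows[0,16) x cols[0,2) = 16x2
Op 2 fold_left: fold axis v@1; visible region now rows[0,16) x cols[0,1) = 16x1
Op 3 fold_up: fold axis h@8; visible region now rows[0,8) x cols[0,1) = 8x1
Op 4 fold_up: fold axis h@4; visible region now rows[0,4) x cols[0,1) = 4x1
Op 5 cut(1, 0): punch at orig (1,0); cuts so far [(1, 0)]; region rows[0,4) x cols[0,1) = 4x1
Op 6 cut(3, 0): punch at orig (3,0); cuts so far [(1, 0), (3, 0)]; region rows[0,4) x cols[0,1) = 4x1
Unfold 1 (reflect across h@4): 4 holes -> [(1, 0), (3, 0), (4, 0), (6, 0)]
Unfold 2 (reflect across h@8): 8 holes -> [(1, 0), (3, 0), (4, 0), (6, 0), (9, 0), (11, 0), (12, 0), (14, 0)]
Unfold 3 (reflect across v@1): 16 holes -> [(1, 0), (1, 1), (3, 0), (3, 1), (4, 0), (4, 1), (6, 0), (6, 1), (9, 0), (9, 1), (11, 0), (11, 1), (12, 0), (12, 1), (14, 0), (14, 1)]
Unfold 4 (reflect across v@2): 32 holes -> [(1, 0), (1, 1), (1, 2), (1, 3), (3, 0), (3, 1), (3, 2), (3, 3), (4, 0), (4, 1), (4, 2), (4, 3), (6, 0), (6, 1), (6, 2), (6, 3), (9, 0), (9, 1), (9, 2), (9, 3), (11, 0), (11, 1), (11, 2), (11, 3), (12, 0), (12, 1), (12, 2), (12, 3), (14, 0), (14, 1), (14, 2), (14, 3)]
Holes: [(1, 0), (1, 1), (1, 2), (1, 3), (3, 0), (3, 1), (3, 2), (3, 3), (4, 0), (4, 1), (4, 2), (4, 3), (6, 0), (6, 1), (6, 2), (6, 3), (9, 0), (9, 1), (9, 2), (9, 3), (11, 0), (11, 1), (11, 2), (11, 3), (12, 0), (12, 1), (12, 2), (12, 3), (14, 0), (14, 1), (14, 2), (14, 3)]

Answer: no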